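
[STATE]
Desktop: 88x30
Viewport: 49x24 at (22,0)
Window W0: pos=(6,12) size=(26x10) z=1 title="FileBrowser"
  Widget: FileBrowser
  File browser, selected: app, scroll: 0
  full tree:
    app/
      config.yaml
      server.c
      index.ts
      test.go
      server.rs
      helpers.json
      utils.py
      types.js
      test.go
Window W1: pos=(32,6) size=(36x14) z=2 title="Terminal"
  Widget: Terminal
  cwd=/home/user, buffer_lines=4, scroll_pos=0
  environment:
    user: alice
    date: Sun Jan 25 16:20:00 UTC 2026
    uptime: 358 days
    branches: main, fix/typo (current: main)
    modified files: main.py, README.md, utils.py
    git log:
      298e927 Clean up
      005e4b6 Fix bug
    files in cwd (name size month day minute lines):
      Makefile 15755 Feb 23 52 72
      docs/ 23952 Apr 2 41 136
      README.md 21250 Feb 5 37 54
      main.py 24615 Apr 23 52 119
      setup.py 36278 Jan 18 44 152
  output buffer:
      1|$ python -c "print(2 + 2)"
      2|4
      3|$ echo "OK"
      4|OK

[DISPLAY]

                                                 
                                                 
                                                 
                                                 
                                                 
                                                 
          ┏━━━━━━━━━━━━━━━━━━━━━━━━━━━━━━━━━━┓   
          ┃ Terminal                         ┃   
          ┠──────────────────────────────────┨   
          ┃$ python -c "print(2 + 2)"        ┃   
          ┃4                                 ┃   
          ┃$ echo "OK"                       ┃   
━━━━━━━━━┓┃OK                                ┃   
         ┃┃$ █                               ┃   
─────────┨┃                                  ┃   
         ┃┃                                  ┃   
         ┃┃                                  ┃   
         ┃┃                                  ┃   
         ┃┃                                  ┃   
         ┃┗━━━━━━━━━━━━━━━━━━━━━━━━━━━━━━━━━━┛   
         ┃                                       
━━━━━━━━━┛                                       
                                                 
                                                 


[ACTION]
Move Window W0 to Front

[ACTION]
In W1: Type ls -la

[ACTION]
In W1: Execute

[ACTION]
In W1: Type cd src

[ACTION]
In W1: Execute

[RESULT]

                                                 
                                                 
                                                 
                                                 
                                                 
                                                 
          ┏━━━━━━━━━━━━━━━━━━━━━━━━━━━━━━━━━━┓   
          ┃ Terminal                         ┃   
          ┠──────────────────────────────────┨   
          ┃OK                                ┃   
          ┃$ ls -la                          ┃   
          ┃-rw-r--r--  1 alice group    15755┃   
━━━━━━━━━┓┃drwxr-xr-x  1 alice group    23952┃   
         ┃┃-rw-r--r--  1 alice group    21250┃   
─────────┨┃-rw-r--r--  1 alice group    24615┃   
         ┃┃-rw-r--r--  1 alice group    36278┃   
         ┃┃$ cd src                          ┃   
         ┃┃                                  ┃   
         ┃┃$ █                               ┃   
         ┃┗━━━━━━━━━━━━━━━━━━━━━━━━━━━━━━━━━━┛   
         ┃                                       
━━━━━━━━━┛                                       
                                                 
                                                 


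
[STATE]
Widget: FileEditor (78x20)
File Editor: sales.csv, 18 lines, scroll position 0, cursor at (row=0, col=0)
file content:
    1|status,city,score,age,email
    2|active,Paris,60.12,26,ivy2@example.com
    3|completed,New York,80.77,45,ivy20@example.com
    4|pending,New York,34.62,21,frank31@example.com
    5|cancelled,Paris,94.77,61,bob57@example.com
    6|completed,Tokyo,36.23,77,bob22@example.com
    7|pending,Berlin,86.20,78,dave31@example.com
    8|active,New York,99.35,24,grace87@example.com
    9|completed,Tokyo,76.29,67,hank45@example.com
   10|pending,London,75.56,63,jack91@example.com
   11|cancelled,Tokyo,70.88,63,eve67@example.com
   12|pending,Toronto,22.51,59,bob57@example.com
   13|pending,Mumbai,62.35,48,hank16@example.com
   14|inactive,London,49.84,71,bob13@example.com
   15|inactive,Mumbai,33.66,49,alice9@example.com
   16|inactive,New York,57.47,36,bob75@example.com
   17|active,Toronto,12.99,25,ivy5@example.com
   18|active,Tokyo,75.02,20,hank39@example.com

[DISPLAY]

█tatus,city,score,age,email                                                  ▲
active,Paris,60.12,26,ivy2@example.com                                       █
completed,New York,80.77,45,ivy20@example.com                                ░
pending,New York,34.62,21,frank31@example.com                                ░
cancelled,Paris,94.77,61,bob57@example.com                                   ░
completed,Tokyo,36.23,77,bob22@example.com                                   ░
pending,Berlin,86.20,78,dave31@example.com                                   ░
active,New York,99.35,24,grace87@example.com                                 ░
completed,Tokyo,76.29,67,hank45@example.com                                  ░
pending,London,75.56,63,jack91@example.com                                   ░
cancelled,Tokyo,70.88,63,eve67@example.com                                   ░
pending,Toronto,22.51,59,bob57@example.com                                   ░
pending,Mumbai,62.35,48,hank16@example.com                                   ░
inactive,London,49.84,71,bob13@example.com                                   ░
inactive,Mumbai,33.66,49,alice9@example.com                                  ░
inactive,New York,57.47,36,bob75@example.com                                 ░
active,Toronto,12.99,25,ivy5@example.com                                     ░
active,Tokyo,75.02,20,hank39@example.com                                     ░
                                                                             ░
                                                                             ▼


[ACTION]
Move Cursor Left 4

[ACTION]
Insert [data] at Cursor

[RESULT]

data█tatus,city,score,age,email                                              ▲
active,Paris,60.12,26,ivy2@example.com                                       █
completed,New York,80.77,45,ivy20@example.com                                ░
pending,New York,34.62,21,frank31@example.com                                ░
cancelled,Paris,94.77,61,bob57@example.com                                   ░
completed,Tokyo,36.23,77,bob22@example.com                                   ░
pending,Berlin,86.20,78,dave31@example.com                                   ░
active,New York,99.35,24,grace87@example.com                                 ░
completed,Tokyo,76.29,67,hank45@example.com                                  ░
pending,London,75.56,63,jack91@example.com                                   ░
cancelled,Tokyo,70.88,63,eve67@example.com                                   ░
pending,Toronto,22.51,59,bob57@example.com                                   ░
pending,Mumbai,62.35,48,hank16@example.com                                   ░
inactive,London,49.84,71,bob13@example.com                                   ░
inactive,Mumbai,33.66,49,alice9@example.com                                  ░
inactive,New York,57.47,36,bob75@example.com                                 ░
active,Toronto,12.99,25,ivy5@example.com                                     ░
active,Tokyo,75.02,20,hank39@example.com                                     ░
                                                                             ░
                                                                             ▼


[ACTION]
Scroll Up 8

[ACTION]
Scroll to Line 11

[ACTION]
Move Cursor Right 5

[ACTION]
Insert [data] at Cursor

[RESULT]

datastatudata█,city,score,age,email                                          ▲
active,Paris,60.12,26,ivy2@example.com                                       █
completed,New York,80.77,45,ivy20@example.com                                ░
pending,New York,34.62,21,frank31@example.com                                ░
cancelled,Paris,94.77,61,bob57@example.com                                   ░
completed,Tokyo,36.23,77,bob22@example.com                                   ░
pending,Berlin,86.20,78,dave31@example.com                                   ░
active,New York,99.35,24,grace87@example.com                                 ░
completed,Tokyo,76.29,67,hank45@example.com                                  ░
pending,London,75.56,63,jack91@example.com                                   ░
cancelled,Tokyo,70.88,63,eve67@example.com                                   ░
pending,Toronto,22.51,59,bob57@example.com                                   ░
pending,Mumbai,62.35,48,hank16@example.com                                   ░
inactive,London,49.84,71,bob13@example.com                                   ░
inactive,Mumbai,33.66,49,alice9@example.com                                  ░
inactive,New York,57.47,36,bob75@example.com                                 ░
active,Toronto,12.99,25,ivy5@example.com                                     ░
active,Tokyo,75.02,20,hank39@example.com                                     ░
                                                                             ░
                                                                             ▼


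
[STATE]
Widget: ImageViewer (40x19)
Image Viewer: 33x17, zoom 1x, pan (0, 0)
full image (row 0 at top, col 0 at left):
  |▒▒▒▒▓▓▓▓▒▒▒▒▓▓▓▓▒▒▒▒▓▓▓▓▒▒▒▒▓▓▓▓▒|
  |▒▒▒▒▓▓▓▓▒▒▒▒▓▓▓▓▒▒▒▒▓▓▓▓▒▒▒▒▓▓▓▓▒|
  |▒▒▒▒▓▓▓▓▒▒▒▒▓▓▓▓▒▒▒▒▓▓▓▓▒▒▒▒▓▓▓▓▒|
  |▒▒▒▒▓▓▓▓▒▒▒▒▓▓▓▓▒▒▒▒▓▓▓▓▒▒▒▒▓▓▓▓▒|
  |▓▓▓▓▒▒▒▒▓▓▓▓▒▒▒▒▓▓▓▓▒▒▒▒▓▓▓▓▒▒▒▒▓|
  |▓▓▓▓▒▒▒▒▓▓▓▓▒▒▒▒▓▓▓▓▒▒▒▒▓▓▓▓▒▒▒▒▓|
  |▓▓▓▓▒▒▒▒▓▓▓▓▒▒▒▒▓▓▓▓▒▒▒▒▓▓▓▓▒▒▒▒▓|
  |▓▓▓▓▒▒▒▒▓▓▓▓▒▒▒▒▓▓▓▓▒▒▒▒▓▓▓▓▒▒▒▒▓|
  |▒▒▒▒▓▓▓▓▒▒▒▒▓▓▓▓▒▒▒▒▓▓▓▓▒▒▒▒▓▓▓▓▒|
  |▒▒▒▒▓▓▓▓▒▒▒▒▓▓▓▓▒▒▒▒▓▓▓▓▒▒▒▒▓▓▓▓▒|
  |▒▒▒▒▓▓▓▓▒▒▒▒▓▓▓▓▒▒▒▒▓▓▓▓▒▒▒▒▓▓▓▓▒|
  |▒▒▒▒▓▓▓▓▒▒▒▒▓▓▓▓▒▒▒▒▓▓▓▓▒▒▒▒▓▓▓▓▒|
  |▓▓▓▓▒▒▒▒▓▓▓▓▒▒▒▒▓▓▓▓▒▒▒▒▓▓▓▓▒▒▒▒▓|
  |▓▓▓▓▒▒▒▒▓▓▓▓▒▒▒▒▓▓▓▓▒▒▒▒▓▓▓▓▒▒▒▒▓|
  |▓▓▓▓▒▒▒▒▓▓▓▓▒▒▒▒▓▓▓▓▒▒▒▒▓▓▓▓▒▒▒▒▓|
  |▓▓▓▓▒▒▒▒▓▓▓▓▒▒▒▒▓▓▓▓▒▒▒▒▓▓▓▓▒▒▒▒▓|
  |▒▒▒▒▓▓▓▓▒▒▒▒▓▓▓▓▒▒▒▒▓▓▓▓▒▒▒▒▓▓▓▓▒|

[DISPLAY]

▒▒▒▒▓▓▓▓▒▒▒▒▓▓▓▓▒▒▒▒▓▓▓▓▒▒▒▒▓▓▓▓▒       
▒▒▒▒▓▓▓▓▒▒▒▒▓▓▓▓▒▒▒▒▓▓▓▓▒▒▒▒▓▓▓▓▒       
▒▒▒▒▓▓▓▓▒▒▒▒▓▓▓▓▒▒▒▒▓▓▓▓▒▒▒▒▓▓▓▓▒       
▒▒▒▒▓▓▓▓▒▒▒▒▓▓▓▓▒▒▒▒▓▓▓▓▒▒▒▒▓▓▓▓▒       
▓▓▓▓▒▒▒▒▓▓▓▓▒▒▒▒▓▓▓▓▒▒▒▒▓▓▓▓▒▒▒▒▓       
▓▓▓▓▒▒▒▒▓▓▓▓▒▒▒▒▓▓▓▓▒▒▒▒▓▓▓▓▒▒▒▒▓       
▓▓▓▓▒▒▒▒▓▓▓▓▒▒▒▒▓▓▓▓▒▒▒▒▓▓▓▓▒▒▒▒▓       
▓▓▓▓▒▒▒▒▓▓▓▓▒▒▒▒▓▓▓▓▒▒▒▒▓▓▓▓▒▒▒▒▓       
▒▒▒▒▓▓▓▓▒▒▒▒▓▓▓▓▒▒▒▒▓▓▓▓▒▒▒▒▓▓▓▓▒       
▒▒▒▒▓▓▓▓▒▒▒▒▓▓▓▓▒▒▒▒▓▓▓▓▒▒▒▒▓▓▓▓▒       
▒▒▒▒▓▓▓▓▒▒▒▒▓▓▓▓▒▒▒▒▓▓▓▓▒▒▒▒▓▓▓▓▒       
▒▒▒▒▓▓▓▓▒▒▒▒▓▓▓▓▒▒▒▒▓▓▓▓▒▒▒▒▓▓▓▓▒       
▓▓▓▓▒▒▒▒▓▓▓▓▒▒▒▒▓▓▓▓▒▒▒▒▓▓▓▓▒▒▒▒▓       
▓▓▓▓▒▒▒▒▓▓▓▓▒▒▒▒▓▓▓▓▒▒▒▒▓▓▓▓▒▒▒▒▓       
▓▓▓▓▒▒▒▒▓▓▓▓▒▒▒▒▓▓▓▓▒▒▒▒▓▓▓▓▒▒▒▒▓       
▓▓▓▓▒▒▒▒▓▓▓▓▒▒▒▒▓▓▓▓▒▒▒▒▓▓▓▓▒▒▒▒▓       
▒▒▒▒▓▓▓▓▒▒▒▒▓▓▓▓▒▒▒▒▓▓▓▓▒▒▒▒▓▓▓▓▒       
                                        
                                        


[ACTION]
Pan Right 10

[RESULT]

▒▒▓▓▓▓▒▒▒▒▓▓▓▓▒▒▒▒▓▓▓▓▒                 
▒▒▓▓▓▓▒▒▒▒▓▓▓▓▒▒▒▒▓▓▓▓▒                 
▒▒▓▓▓▓▒▒▒▒▓▓▓▓▒▒▒▒▓▓▓▓▒                 
▒▒▓▓▓▓▒▒▒▒▓▓▓▓▒▒▒▒▓▓▓▓▒                 
▓▓▒▒▒▒▓▓▓▓▒▒▒▒▓▓▓▓▒▒▒▒▓                 
▓▓▒▒▒▒▓▓▓▓▒▒▒▒▓▓▓▓▒▒▒▒▓                 
▓▓▒▒▒▒▓▓▓▓▒▒▒▒▓▓▓▓▒▒▒▒▓                 
▓▓▒▒▒▒▓▓▓▓▒▒▒▒▓▓▓▓▒▒▒▒▓                 
▒▒▓▓▓▓▒▒▒▒▓▓▓▓▒▒▒▒▓▓▓▓▒                 
▒▒▓▓▓▓▒▒▒▒▓▓▓▓▒▒▒▒▓▓▓▓▒                 
▒▒▓▓▓▓▒▒▒▒▓▓▓▓▒▒▒▒▓▓▓▓▒                 
▒▒▓▓▓▓▒▒▒▒▓▓▓▓▒▒▒▒▓▓▓▓▒                 
▓▓▒▒▒▒▓▓▓▓▒▒▒▒▓▓▓▓▒▒▒▒▓                 
▓▓▒▒▒▒▓▓▓▓▒▒▒▒▓▓▓▓▒▒▒▒▓                 
▓▓▒▒▒▒▓▓▓▓▒▒▒▒▓▓▓▓▒▒▒▒▓                 
▓▓▒▒▒▒▓▓▓▓▒▒▒▒▓▓▓▓▒▒▒▒▓                 
▒▒▓▓▓▓▒▒▒▒▓▓▓▓▒▒▒▒▓▓▓▓▒                 
                                        
                                        


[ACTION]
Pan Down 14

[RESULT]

▓▓▒▒▒▒▓▓▓▓▒▒▒▒▓▓▓▓▒▒▒▒▓                 
▓▓▒▒▒▒▓▓▓▓▒▒▒▒▓▓▓▓▒▒▒▒▓                 
▒▒▓▓▓▓▒▒▒▒▓▓▓▓▒▒▒▒▓▓▓▓▒                 
                                        
                                        
                                        
                                        
                                        
                                        
                                        
                                        
                                        
                                        
                                        
                                        
                                        
                                        
                                        
                                        


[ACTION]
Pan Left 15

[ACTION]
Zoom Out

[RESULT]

▓▓▓▓▒▒▒▒▓▓▓▓▒▒▒▒▓▓▓▓▒▒▒▒▓▓▓▓▒▒▒▒▓       
▓▓▓▓▒▒▒▒▓▓▓▓▒▒▒▒▓▓▓▓▒▒▒▒▓▓▓▓▒▒▒▒▓       
▒▒▒▒▓▓▓▓▒▒▒▒▓▓▓▓▒▒▒▒▓▓▓▓▒▒▒▒▓▓▓▓▒       
                                        
                                        
                                        
                                        
                                        
                                        
                                        
                                        
                                        
                                        
                                        
                                        
                                        
                                        
                                        
                                        


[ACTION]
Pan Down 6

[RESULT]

                                        
                                        
                                        
                                        
                                        
                                        
                                        
                                        
                                        
                                        
                                        
                                        
                                        
                                        
                                        
                                        
                                        
                                        
                                        


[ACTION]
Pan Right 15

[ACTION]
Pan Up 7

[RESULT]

▒▓▓▓▓▒▒▒▒▓▓▓▓▒▒▒▒▓                      
▒▓▓▓▓▒▒▒▒▓▓▓▓▒▒▒▒▓                      
▒▓▓▓▓▒▒▒▒▓▓▓▓▒▒▒▒▓                      
▓▒▒▒▒▓▓▓▓▒▒▒▒▓▓▓▓▒                      
                                        
                                        
                                        
                                        
                                        
                                        
                                        
                                        
                                        
                                        
                                        
                                        
                                        
                                        
                                        


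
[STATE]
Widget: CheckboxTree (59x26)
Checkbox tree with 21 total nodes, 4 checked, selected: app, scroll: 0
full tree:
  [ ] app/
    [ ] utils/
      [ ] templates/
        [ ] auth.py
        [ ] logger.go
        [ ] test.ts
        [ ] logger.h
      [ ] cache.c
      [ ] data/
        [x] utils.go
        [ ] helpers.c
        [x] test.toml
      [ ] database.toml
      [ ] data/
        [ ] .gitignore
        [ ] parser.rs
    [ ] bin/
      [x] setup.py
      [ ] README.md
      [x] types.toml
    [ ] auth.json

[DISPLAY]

>[-] app/                                                  
   [-] utils/                                              
     [ ] templates/                                        
       [ ] auth.py                                         
       [ ] logger.go                                       
       [ ] test.ts                                         
       [ ] logger.h                                        
     [ ] cache.c                                           
     [-] data/                                             
       [x] utils.go                                        
       [ ] helpers.c                                       
       [x] test.toml                                       
     [ ] database.toml                                     
     [ ] data/                                             
       [ ] .gitignore                                      
       [ ] parser.rs                                       
   [-] bin/                                                
     [x] setup.py                                          
     [ ] README.md                                         
     [x] types.toml                                        
   [ ] auth.json                                           
                                                           
                                                           
                                                           
                                                           
                                                           


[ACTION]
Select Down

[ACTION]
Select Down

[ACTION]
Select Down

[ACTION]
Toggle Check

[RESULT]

 [-] app/                                                  
   [-] utils/                                              
     [-] templates/                                        
>      [x] auth.py                                         
       [ ] logger.go                                       
       [ ] test.ts                                         
       [ ] logger.h                                        
     [ ] cache.c                                           
     [-] data/                                             
       [x] utils.go                                        
       [ ] helpers.c                                       
       [x] test.toml                                       
     [ ] database.toml                                     
     [ ] data/                                             
       [ ] .gitignore                                      
       [ ] parser.rs                                       
   [-] bin/                                                
     [x] setup.py                                          
     [ ] README.md                                         
     [x] types.toml                                        
   [ ] auth.json                                           
                                                           
                                                           
                                                           
                                                           
                                                           


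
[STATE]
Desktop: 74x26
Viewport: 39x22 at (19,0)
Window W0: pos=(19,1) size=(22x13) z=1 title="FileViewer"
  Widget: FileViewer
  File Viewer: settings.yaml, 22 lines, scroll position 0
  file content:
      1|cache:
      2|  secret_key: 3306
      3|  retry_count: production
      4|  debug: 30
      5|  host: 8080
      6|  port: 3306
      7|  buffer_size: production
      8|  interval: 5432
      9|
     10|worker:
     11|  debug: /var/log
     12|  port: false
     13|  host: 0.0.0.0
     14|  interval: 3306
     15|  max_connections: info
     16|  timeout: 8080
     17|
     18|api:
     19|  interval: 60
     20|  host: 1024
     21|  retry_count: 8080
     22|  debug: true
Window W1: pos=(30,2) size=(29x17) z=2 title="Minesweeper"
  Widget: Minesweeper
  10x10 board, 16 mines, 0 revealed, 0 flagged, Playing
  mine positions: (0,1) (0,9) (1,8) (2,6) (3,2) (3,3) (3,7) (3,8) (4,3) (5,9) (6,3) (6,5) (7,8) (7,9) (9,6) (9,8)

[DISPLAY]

                                       
┏━━━━━━━━━━━━━━━━━━━━┓                 
┃ FileViewe┏━━━━━━━━━━━━━━━━━━━━━━━━━━━
┠──────────┃ Minesweeper               
┃cache:    ┠───────────────────────────
┃  secret_k┃■■■■■■■■■■                 
┃  retry_co┃■■■■■■■■■■                 
┃  debug: 3┃■■■■■■■■■■                 
┃  host: 80┃■■■■■■■■■■                 
┃  port: 33┃■■■■■■■■■■                 
┃  buffer_s┃■■■■■■■■■■                 
┃  interval┃■■■■■■■■■■                 
┃          ┃■■■■■■■■■■                 
┗━━━━━━━━━━┃■■■■■■■■■■                 
           ┃■■■■■■■■■■                 
           ┃                           
           ┃                           
           ┃                           
           ┗━━━━━━━━━━━━━━━━━━━━━━━━━━━
                                       
                                       
                                       


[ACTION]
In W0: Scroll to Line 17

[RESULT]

                                       
┏━━━━━━━━━━━━━━━━━━━━┓                 
┃ FileViewe┏━━━━━━━━━━━━━━━━━━━━━━━━━━━
┠──────────┃ Minesweeper               
┃  interval┠───────────────────────────
┃  max_conn┃■■■■■■■■■■                 
┃  timeout:┃■■■■■■■■■■                 
┃          ┃■■■■■■■■■■                 
┃api:      ┃■■■■■■■■■■                 
┃  interval┃■■■■■■■■■■                 
┃  host: 10┃■■■■■■■■■■                 
┃  retry_co┃■■■■■■■■■■                 
┃  debug: t┃■■■■■■■■■■                 
┗━━━━━━━━━━┃■■■■■■■■■■                 
           ┃■■■■■■■■■■                 
           ┃                           
           ┃                           
           ┃                           
           ┗━━━━━━━━━━━━━━━━━━━━━━━━━━━
                                       
                                       
                                       


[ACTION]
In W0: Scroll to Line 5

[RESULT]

                                       
┏━━━━━━━━━━━━━━━━━━━━┓                 
┃ FileViewe┏━━━━━━━━━━━━━━━━━━━━━━━━━━━
┠──────────┃ Minesweeper               
┃  host: 80┠───────────────────────────
┃  port: 33┃■■■■■■■■■■                 
┃  buffer_s┃■■■■■■■■■■                 
┃  interval┃■■■■■■■■■■                 
┃          ┃■■■■■■■■■■                 
┃worker:   ┃■■■■■■■■■■                 
┃  debug: /┃■■■■■■■■■■                 
┃  port: fa┃■■■■■■■■■■                 
┃  host: 0.┃■■■■■■■■■■                 
┗━━━━━━━━━━┃■■■■■■■■■■                 
           ┃■■■■■■■■■■                 
           ┃                           
           ┃                           
           ┃                           
           ┗━━━━━━━━━━━━━━━━━━━━━━━━━━━
                                       
                                       
                                       


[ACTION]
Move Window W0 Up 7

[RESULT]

┏━━━━━━━━━━━━━━━━━━━━┓                 
┃ FileViewer         ┃                 
┠──────────┏━━━━━━━━━━━━━━━━━━━━━━━━━━━
┃  host: 80┃ Minesweeper               
┃  port: 33┠───────────────────────────
┃  buffer_s┃■■■■■■■■■■                 
┃  interval┃■■■■■■■■■■                 
┃          ┃■■■■■■■■■■                 
┃worker:   ┃■■■■■■■■■■                 
┃  debug: /┃■■■■■■■■■■                 
┃  port: fa┃■■■■■■■■■■                 
┃  host: 0.┃■■■■■■■■■■                 
┗━━━━━━━━━━┃■■■■■■■■■■                 
           ┃■■■■■■■■■■                 
           ┃■■■■■■■■■■                 
           ┃                           
           ┃                           
           ┃                           
           ┗━━━━━━━━━━━━━━━━━━━━━━━━━━━
                                       
                                       
                                       


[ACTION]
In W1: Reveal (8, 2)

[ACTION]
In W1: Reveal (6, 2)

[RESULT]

┏━━━━━━━━━━━━━━━━━━━━┓                 
┃ FileViewer         ┃                 
┠──────────┏━━━━━━━━━━━━━━━━━━━━━━━━━━━
┃  host: 80┃ Minesweeper               
┃  port: 33┠───────────────────────────
┃  buffer_s┃■■■■■■■■■■                 
┃  interval┃11■■■■■■■■                 
┃          ┃ 1■■■■■■■■                 
┃worker:   ┃ 1■■■■■■■■                 
┃  debug: /┃ 13■■■■■■■                 
┃  port: fa┃  2■■■■■■■                 
┃  host: 0.┃  1■■■■■■■                 
┗━━━━━━━━━━┃  1121■■■■                 
           ┃     1■■■■                 
           ┃     1■■■■                 
           ┃                           
           ┃                           
           ┃                           
           ┗━━━━━━━━━━━━━━━━━━━━━━━━━━━
                                       
                                       
                                       


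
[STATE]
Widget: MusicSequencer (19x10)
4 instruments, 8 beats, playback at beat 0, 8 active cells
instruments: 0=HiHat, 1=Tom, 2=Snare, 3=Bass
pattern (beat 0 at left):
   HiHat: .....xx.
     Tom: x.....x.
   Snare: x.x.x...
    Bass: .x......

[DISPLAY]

      ▼1234567     
 HiHat·····██·     
   Tom█·····█·     
 Snare█·█·█···     
  Bass·█······     
                   
                   
                   
                   
                   


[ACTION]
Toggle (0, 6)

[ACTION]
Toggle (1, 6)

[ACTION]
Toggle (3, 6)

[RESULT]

      ▼1234567     
 HiHat·····█··     
   Tom█·······     
 Snare█·█·█···     
  Bass·█····█·     
                   
                   
                   
                   
                   


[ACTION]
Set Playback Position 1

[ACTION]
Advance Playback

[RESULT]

      01▼34567     
 HiHat·····█··     
   Tom█·······     
 Snare█·█·█···     
  Bass·█····█·     
                   
                   
                   
                   
                   


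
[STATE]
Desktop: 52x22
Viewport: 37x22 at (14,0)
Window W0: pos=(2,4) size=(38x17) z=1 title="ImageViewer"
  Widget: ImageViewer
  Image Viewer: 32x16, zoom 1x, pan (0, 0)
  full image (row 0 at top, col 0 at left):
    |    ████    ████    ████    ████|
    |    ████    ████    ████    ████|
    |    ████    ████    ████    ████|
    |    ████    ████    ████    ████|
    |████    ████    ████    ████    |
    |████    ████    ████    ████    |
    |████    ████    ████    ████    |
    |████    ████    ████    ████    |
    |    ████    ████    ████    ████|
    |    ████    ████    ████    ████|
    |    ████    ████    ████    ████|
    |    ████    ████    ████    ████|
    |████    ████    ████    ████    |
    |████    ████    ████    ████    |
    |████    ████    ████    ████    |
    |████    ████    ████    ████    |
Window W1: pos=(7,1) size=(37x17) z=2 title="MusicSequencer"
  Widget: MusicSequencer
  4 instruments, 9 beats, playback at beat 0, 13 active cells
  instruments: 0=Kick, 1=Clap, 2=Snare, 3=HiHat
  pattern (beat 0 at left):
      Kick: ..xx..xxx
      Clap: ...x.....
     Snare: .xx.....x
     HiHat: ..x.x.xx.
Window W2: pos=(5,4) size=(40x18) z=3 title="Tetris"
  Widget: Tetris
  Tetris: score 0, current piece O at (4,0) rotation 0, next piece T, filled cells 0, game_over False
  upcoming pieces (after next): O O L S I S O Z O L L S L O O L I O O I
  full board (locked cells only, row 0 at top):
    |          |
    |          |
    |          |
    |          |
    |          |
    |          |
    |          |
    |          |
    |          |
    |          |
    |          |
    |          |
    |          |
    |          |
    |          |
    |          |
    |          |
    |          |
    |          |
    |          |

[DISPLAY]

                                     
━━━━━━━━━━━━━━━━━━━━━━━━━━━━━┓       
Sequencer                    ┃       
─────────────────────────────┨       
━━━━━━━━━━━━━━━━━━━━━━━━━━━━━━┓      
                              ┃      
──────────────────────────────┨      
  │Next:                      ┃      
  │ ▒                         ┃      
  │▒▒▒                        ┃      
  │                           ┃      
  │                           ┃      
  │                           ┃      
  │Score:                     ┃      
  │0                          ┃      
  │                           ┃      
  │                           ┃      
  │                           ┃      
  │                           ┃      
  │                           ┃      
  │                           ┃      
━━━━━━━━━━━━━━━━━━━━━━━━━━━━━━┛      


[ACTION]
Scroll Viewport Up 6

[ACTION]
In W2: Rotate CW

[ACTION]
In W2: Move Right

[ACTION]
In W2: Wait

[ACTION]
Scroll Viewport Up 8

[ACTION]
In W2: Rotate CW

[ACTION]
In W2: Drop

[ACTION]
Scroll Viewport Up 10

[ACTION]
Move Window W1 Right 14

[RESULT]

                                     
 ┏━━━━━━━━━━━━━━━━━━━━━━━━━━━━━━━━━━━
 ┃ MusicSequencer                    
 ┠───────────────────────────────────
━━━━━━━━━━━━━━━━━━━━━━━━━━━━━━┓      
                              ┃      
──────────────────────────────┨      
  │Next:                      ┃      
  │ ▒                         ┃      
  │▒▒▒                        ┃      
  │                           ┃      
  │                           ┃      
  │                           ┃      
  │Score:                     ┃      
  │0                          ┃      
  │                           ┃      
  │                           ┃      
  │                           ┃━━━━━━
  │                           ┃      
  │                           ┃      
  │                           ┃      
━━━━━━━━━━━━━━━━━━━━━━━━━━━━━━┛      


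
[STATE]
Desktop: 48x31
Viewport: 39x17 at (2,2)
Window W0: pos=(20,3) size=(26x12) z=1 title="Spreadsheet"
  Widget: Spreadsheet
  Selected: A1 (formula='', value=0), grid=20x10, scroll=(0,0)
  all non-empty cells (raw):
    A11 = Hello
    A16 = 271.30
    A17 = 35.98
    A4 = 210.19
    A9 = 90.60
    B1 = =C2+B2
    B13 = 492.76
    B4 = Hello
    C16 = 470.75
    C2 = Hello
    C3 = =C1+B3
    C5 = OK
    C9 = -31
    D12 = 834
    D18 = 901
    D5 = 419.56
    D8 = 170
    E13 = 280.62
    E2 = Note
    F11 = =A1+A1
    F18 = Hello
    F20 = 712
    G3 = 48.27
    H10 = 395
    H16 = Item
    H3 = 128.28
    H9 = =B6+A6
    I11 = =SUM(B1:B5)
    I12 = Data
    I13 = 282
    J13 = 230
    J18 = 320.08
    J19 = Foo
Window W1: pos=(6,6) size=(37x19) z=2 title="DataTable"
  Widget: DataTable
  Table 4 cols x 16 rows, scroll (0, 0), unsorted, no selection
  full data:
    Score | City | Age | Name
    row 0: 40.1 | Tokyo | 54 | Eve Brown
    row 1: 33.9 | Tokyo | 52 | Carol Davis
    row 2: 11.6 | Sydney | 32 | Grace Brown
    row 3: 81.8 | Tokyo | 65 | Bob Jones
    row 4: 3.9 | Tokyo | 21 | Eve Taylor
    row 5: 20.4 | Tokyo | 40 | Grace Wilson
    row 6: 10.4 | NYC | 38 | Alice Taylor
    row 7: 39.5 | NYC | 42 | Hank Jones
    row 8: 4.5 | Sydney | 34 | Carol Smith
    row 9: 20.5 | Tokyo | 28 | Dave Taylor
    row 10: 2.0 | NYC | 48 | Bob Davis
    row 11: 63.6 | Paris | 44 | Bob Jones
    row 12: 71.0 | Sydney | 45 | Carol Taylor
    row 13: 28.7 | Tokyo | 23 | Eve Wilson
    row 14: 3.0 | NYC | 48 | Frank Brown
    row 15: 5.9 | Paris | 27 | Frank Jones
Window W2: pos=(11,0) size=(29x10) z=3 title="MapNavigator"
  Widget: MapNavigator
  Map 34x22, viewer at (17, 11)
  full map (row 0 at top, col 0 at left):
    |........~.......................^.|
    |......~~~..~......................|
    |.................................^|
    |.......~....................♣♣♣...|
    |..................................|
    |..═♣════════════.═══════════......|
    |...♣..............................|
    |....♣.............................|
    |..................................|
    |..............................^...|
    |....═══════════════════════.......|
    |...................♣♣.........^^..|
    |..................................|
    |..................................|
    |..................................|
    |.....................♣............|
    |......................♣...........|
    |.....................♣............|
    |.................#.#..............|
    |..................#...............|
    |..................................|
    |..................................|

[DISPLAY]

         ┠───────────────────────────┨ 
         ┃...........................┃━
         ┃..........................^┃ 
         ┃═══════════════════════....┃─
    ┏━━━━┃.............@.♣♣.........^┃━
    ┃ Dat┃...........................┃ 
    ┠────┃...........................┃─
    ┃Scor┗━━━━━━━━━━━━━━━━━━━━━━━━━━━┛ 
    ┃─────┼──────┼───┼────────────     
    ┃40.1 │Tokyo │54 │Eve Brown        
    ┃33.9 │Tokyo │52 │Carol Davis      
    ┃11.6 │Sydney│32 │Grace Brown      
    ┃81.8 │Tokyo │65 │Bob Jones        
    ┃3.9  │Tokyo │21 │Eve Taylor       
    ┃20.4 │Tokyo │40 │Grace Wilson     
    ┃10.4 │NYC   │38 │Alice Taylor     
    ┃39.5 │NYC   │42 │Hank Jones       


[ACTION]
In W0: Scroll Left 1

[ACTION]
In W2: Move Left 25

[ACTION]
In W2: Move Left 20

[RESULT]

         ┠───────────────────────────┨ 
         ┃             ..............┃━
         ┃             ..............┃ 
         ┃             ....══════════┃─
    ┏━━━━┃             @.............┃━
    ┃ Dat┃             ..............┃ 
    ┠────┃             ..............┃─
    ┃Scor┗━━━━━━━━━━━━━━━━━━━━━━━━━━━┛ 
    ┃─────┼──────┼───┼────────────     
    ┃40.1 │Tokyo │54 │Eve Brown        
    ┃33.9 │Tokyo │52 │Carol Davis      
    ┃11.6 │Sydney│32 │Grace Brown      
    ┃81.8 │Tokyo │65 │Bob Jones        
    ┃3.9  │Tokyo │21 │Eve Taylor       
    ┃20.4 │Tokyo │40 │Grace Wilson     
    ┃10.4 │NYC   │38 │Alice Taylor     
    ┃39.5 │NYC   │42 │Hank Jones       


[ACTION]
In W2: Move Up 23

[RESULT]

         ┠───────────────────────────┨ 
         ┃                           ┃━
         ┃                           ┃ 
         ┃                           ┃─
    ┏━━━━┃             @.......~.....┃━
    ┃ Dat┃             ......~~~..~..┃ 
    ┠────┃             ..............┃─
    ┃Scor┗━━━━━━━━━━━━━━━━━━━━━━━━━━━┛ 
    ┃─────┼──────┼───┼────────────     
    ┃40.1 │Tokyo │54 │Eve Brown        
    ┃33.9 │Tokyo │52 │Carol Davis      
    ┃11.6 │Sydney│32 │Grace Brown      
    ┃81.8 │Tokyo │65 │Bob Jones        
    ┃3.9  │Tokyo │21 │Eve Taylor       
    ┃20.4 │Tokyo │40 │Grace Wilson     
    ┃10.4 │NYC   │38 │Alice Taylor     
    ┃39.5 │NYC   │42 │Hank Jones       


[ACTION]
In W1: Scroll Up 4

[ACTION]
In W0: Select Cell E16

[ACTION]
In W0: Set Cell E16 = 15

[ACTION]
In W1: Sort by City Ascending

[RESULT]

         ┠───────────────────────────┨ 
         ┃                           ┃━
         ┃                           ┃ 
         ┃                           ┃─
    ┏━━━━┃             @.......~.....┃━
    ┃ Dat┃             ......~~~..~..┃ 
    ┠────┃             ..............┃─
    ┃Scor┗━━━━━━━━━━━━━━━━━━━━━━━━━━━┛ 
    ┃─────┼──────┼───┼────────────     
    ┃10.4 │NYC   │38 │Alice Taylor     
    ┃39.5 │NYC   │42 │Hank Jones       
    ┃2.0  │NYC   │48 │Bob Davis        
    ┃3.0  │NYC   │48 │Frank Brown      
    ┃63.6 │Paris │44 │Bob Jones        
    ┃5.9  │Paris │27 │Frank Jones      
    ┃11.6 │Sydney│32 │Grace Brown      
    ┃4.5  │Sydney│34 │Carol Smith      
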